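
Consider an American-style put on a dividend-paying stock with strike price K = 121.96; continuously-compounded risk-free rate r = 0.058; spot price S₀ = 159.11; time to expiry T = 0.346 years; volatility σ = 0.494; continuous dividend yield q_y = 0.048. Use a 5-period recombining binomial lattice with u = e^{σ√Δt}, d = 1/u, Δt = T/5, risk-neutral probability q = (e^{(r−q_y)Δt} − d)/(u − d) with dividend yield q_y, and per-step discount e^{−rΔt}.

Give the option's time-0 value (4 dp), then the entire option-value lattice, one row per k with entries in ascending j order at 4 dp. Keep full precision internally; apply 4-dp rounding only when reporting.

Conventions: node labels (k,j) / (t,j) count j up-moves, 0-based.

params: Δt=0.06920 u=1.13877 d=0.87814 q=0.47021 e^(-rΔt)=0.99599
t_5 payoffs: 38.8770 14.2177 0.0000 0.0000 0.0000 0.0000
k=4: node(4,0) S=94.6127 payoff=27.3473 vs cont=27.1726 → 27.3473 [stop]  node(4,1) S=122.6940 payoff=0.0000 vs cont=7.5022 → 7.5022 [wait]  node(4,2) S=159.1100 payoff=0.0000 vs cont=0.0000 → 0.0000 [wait]  node(4,3) S=206.3344 payoff=0.0000 vs cont=0.0000 → 0.0000 [wait]  node(4,4) S=267.5751 payoff=0.0000 vs cont=0.0000 → 0.0000 [wait]
k=3: node(3,0) S=107.7423 payoff=14.2177 vs cont=17.9437 → 17.9437 [wait]  node(3,1) S=139.7206 payoff=0.0000 vs cont=3.9586 → 3.9586 [wait]  node(3,2) S=181.1901 payoff=0.0000 vs cont=0.0000 → 0.0000 [wait]  node(3,3) S=234.9679 payoff=0.0000 vs cont=0.0000 → 0.0000 [wait]
k=2: node(2,0) S=122.6940 payoff=0.0000 vs cont=11.3222 → 11.3222 [wait]  node(2,1) S=159.1100 payoff=0.0000 vs cont=2.0888 → 2.0888 [wait]  node(2,2) S=206.3344 payoff=0.0000 vs cont=0.0000 → 0.0000 [wait]
k=1: node(1,0) S=139.7206 payoff=0.0000 vs cont=6.9526 → 6.9526 [wait]  node(1,1) S=181.1901 payoff=0.0000 vs cont=1.1022 → 1.1022 [wait]
k=0: node(0,0) S=159.1100 payoff=0.0000 vs cont=4.1848 → 4.1848 [wait]

price = 4.1848
tree:
4.1848
6.9526 1.1022
11.3222 2.0888 0.0000
17.9437 3.9586 0.0000 0.0000
27.3473 7.5022 0.0000 0.0000 0.0000
38.8770 14.2177 0.0000 0.0000 0.0000 0.0000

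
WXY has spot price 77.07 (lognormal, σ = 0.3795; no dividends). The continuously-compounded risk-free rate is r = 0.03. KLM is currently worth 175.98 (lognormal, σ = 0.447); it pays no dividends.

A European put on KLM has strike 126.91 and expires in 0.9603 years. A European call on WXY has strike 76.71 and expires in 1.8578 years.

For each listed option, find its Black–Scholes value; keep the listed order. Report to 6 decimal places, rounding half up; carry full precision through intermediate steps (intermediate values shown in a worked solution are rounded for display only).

[KLM put K=126.91]
σ√T = 0.447·√0.9603 = 0.438037
d₁ = (ln(S/K) + (r+σ²/2)T) / (σ√T) = (ln(175.98/126.91) + (0.03+0.447²/2)·0.9603) / 0.438037 = (0.326892 + 0.124747) / 0.438037 = 1.031053
d₂ = d₁ − σ√T = 1.031053 − 0.438037 = 0.593016
e^{−rT} = 0.971602
N(−d₁) = 0.151258,  N(−d₂) = 0.276585
price = K·e^{−rT}·N(−d₂) − S·N(−d₁) = 34.104638 − 26.618389 = 7.486249
[WXY call K=76.71]
σ√T = 0.3795·√1.8578 = 0.517263
d₁ = (ln(S/K) + (r+σ²/2)T) / (σ√T) = (ln(77.07/76.71) + (0.03+0.3795²/2)·1.8578) / 0.517263 = (0.004682 + 0.189514) / 0.517263 = 0.375431
d₂ = d₁ − σ√T = 0.375431 − 0.517263 = -0.141832
e^{−rT} = 0.945791
N(d₁) = 0.646330,  N(d₂) = 0.443606
price = S·N(d₁) − K·e^{−rT}·N(d₂) = 49.812651 − 32.184354 = 17.628297

price(KLM put K=126.91) = 7.486249
price(WXY call K=76.71) = 17.628297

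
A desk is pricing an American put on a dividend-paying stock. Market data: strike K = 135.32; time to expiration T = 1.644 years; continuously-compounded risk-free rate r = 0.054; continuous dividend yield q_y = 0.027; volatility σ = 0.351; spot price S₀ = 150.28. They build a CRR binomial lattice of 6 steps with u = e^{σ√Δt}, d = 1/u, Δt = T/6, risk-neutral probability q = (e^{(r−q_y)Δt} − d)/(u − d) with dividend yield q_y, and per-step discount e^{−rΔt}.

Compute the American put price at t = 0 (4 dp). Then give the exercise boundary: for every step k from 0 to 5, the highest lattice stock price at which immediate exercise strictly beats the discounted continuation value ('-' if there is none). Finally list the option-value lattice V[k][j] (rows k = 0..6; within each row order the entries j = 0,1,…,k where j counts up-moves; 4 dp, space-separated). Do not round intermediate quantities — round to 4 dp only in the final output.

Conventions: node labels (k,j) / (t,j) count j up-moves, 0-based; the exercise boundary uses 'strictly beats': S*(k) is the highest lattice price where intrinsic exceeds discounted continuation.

price = 16.1107
boundary = - - - 86.6006 72.0656 86.6006
tree:
16.1107
24.1437 7.7132
35.0076 12.8607 2.2499
48.7194 20.9095 4.3436 0.0000
63.2544 32.8014 8.3855 0.0000 0.0000
75.3499 48.7194 16.1885 0.0000 0.0000 0.0000
85.4153 63.2544 31.2527 0.0000 0.0000 0.0000 0.0000

params: Δt=0.27400 u=1.20169 d=0.83216 q=0.47429 e^(-rΔt)=0.98531
t_6 payoffs: 85.4153 63.2544 31.2527 0.0000 0.0000 0.0000 0.0000
t_5: node(5,0) S=59.9701 payoff=75.3499 vs cont=73.8045 → 75.3499 [stop]  node(5,1) S=86.6006 payoff=48.7194 vs cont=47.3702 → 48.7194 [stop]  node(5,2) S=125.0570 payoff=10.2630 vs cont=16.1885 → 16.1885 [wait]  node(5,3) S=180.5903 payoff=0.0000 vs cont=0.0000 → 0.0000 [wait]  node(5,4) S=260.7842 payoff=0.0000 vs cont=0.0000 → 0.0000 [wait]  node(5,5) S=376.5893 payoff=0.0000 vs cont=0.0000 → 0.0000 [wait]  ⇒ S*(5)=86.6006
t_4: node(4,0) S=72.0656 payoff=63.2544 vs cont=61.7982 → 63.2544 [stop]  node(4,1) S=104.0673 payoff=31.2527 vs cont=32.8014 → 32.8014 [wait]  node(4,2) S=150.2800 payoff=0.0000 vs cont=8.3855 → 8.3855 [wait]  node(4,3) S=217.0141 payoff=0.0000 vs cont=0.0000 → 0.0000 [wait]  node(4,4) S=313.3824 payoff=0.0000 vs cont=0.0000 → 0.0000 [wait]  ⇒ S*(4)=72.0656
t_3: node(3,0) S=86.6006 payoff=48.7194 vs cont=48.0940 → 48.7194 [stop]  node(3,1) S=125.0570 payoff=10.2630 vs cont=20.9095 → 20.9095 [wait]  node(3,2) S=180.5903 payoff=0.0000 vs cont=4.3436 → 4.3436 [wait]  node(3,3) S=260.7842 payoff=0.0000 vs cont=0.0000 → 0.0000 [wait]  ⇒ S*(3)=86.6006
t_2: node(2,0) S=104.0673 payoff=31.2527 vs cont=35.0076 → 35.0076 [wait]  node(2,1) S=150.2800 payoff=0.0000 vs cont=12.8607 → 12.8607 [wait]  node(2,2) S=217.0141 payoff=0.0000 vs cont=2.2499 → 2.2499 [wait]  ⇒ S*(2)=-
t_1: node(1,0) S=125.0570 payoff=10.2630 vs cont=24.1437 → 24.1437 [wait]  node(1,1) S=180.5903 payoff=0.0000 vs cont=7.7132 → 7.7132 [wait]  ⇒ S*(1)=-
t_0: node(0,0) S=150.2800 payoff=0.0000 vs cont=16.1107 → 16.1107 [wait]  ⇒ S*(0)=-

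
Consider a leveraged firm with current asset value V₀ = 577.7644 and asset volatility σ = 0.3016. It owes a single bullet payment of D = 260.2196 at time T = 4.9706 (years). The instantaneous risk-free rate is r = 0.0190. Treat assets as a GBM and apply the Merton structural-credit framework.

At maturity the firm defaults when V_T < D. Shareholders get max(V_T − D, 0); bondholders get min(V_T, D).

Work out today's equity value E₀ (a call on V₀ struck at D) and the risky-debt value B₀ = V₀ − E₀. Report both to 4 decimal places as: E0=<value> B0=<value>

Apply the equity-as-call identities (strike 260.2196, horizon 4.9706 years):
d₁ = [ln(V₀/D) + (r + σ²/2)T] / (σ√T)
   = [ln(577.7644/260.2196) + (0.0190 + 0.5·0.3016²)·4.9706] / (0.3016·√4.9706)
   = [0.797640 + 0.320511] / 0.672412 = 1.662894
d₂ = d₁ − σ√T = 1.662894 − 0.672412 = 0.990482
N(d₁) = 0.951833,  N(d₂) = 0.839031,  e^(−rT) = 0.909881
E₀ = V₀·N(d₁) − D·e^(−rT)·N(d₂)
   = 577.7644·0.951833 − 260.2196·0.909881·0.839031 = 351.278984
B₀ = V₀ − E₀ = 577.7644 − 351.278984 = 226.485416

E0=351.2790 B0=226.4854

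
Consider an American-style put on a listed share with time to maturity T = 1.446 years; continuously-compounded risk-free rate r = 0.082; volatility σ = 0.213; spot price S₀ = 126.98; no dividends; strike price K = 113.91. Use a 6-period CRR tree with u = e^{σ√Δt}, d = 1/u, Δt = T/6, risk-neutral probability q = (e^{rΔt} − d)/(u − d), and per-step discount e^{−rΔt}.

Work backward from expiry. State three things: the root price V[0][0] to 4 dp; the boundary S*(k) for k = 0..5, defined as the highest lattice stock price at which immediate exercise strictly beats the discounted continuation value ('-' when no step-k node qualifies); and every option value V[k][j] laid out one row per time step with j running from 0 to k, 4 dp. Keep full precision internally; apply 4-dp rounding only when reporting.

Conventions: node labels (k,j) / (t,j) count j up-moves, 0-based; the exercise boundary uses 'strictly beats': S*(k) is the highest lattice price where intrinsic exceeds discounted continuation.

price = 3.6898
boundary = - - - 92.7895 83.5770 92.7895
tree:
3.6898
6.8238 1.4467
12.2353 2.9665 0.3468
21.1205 5.9380 0.8211 0.0000
30.3330 11.4894 1.9437 0.0000 0.0000
38.6309 21.1205 4.6013 0.0000 0.0000 0.0000
46.1049 30.3330 10.8925 0.0000 0.0000 0.0000 0.0000

Δt=0.24100  u=1.11023  d=0.90072  q=0.56914  discount=0.98043
step 6 (expiry): payoffs max(K−S,0) = 46.1049 30.3330 10.8925 0.0000 0.0000 0.0000 0.0000
step 5: (k=5,j=0): S=75.2791, K−S=38.6309, hold=36.4019 ⇒ V=38.6309 exercise | (k=5,j=1): S=92.7895, K−S=21.1205, hold=18.8915 ⇒ V=21.1205 exercise | (k=5,j=2): S=114.3729, K−S=0.0000, hold=4.6013 ⇒ V=4.6013 continue | (k=5,j=3): S=140.9768, K−S=0.0000, hold=0.0000 ⇒ V=0.0000 continue | (k=5,j=4): S=173.7688, K−S=0.0000, hold=0.0000 ⇒ V=0.0000 continue | (k=5,j=5): S=214.1886, K−S=0.0000, hold=0.0000 ⇒ V=0.0000 continue  boundary S*=92.7895
step 4: (k=4,j=0): S=83.5770, K−S=30.3330, hold=28.1040 ⇒ V=30.3330 exercise | (k=4,j=1): S=103.0175, K−S=10.8925, hold=11.4894 ⇒ V=11.4894 continue | (k=4,j=2): S=126.9800, K−S=0.0000, hold=1.9437 ⇒ V=1.9437 continue | (k=4,j=3): S=156.5163, K−S=0.0000, hold=0.0000 ⇒ V=0.0000 continue | (k=4,j=4): S=192.9230, K−S=0.0000, hold=0.0000 ⇒ V=0.0000 continue  boundary S*=83.5770
step 3: (k=3,j=0): S=92.7895, K−S=21.1205, hold=19.2246 ⇒ V=21.1205 exercise | (k=3,j=1): S=114.3729, K−S=0.0000, hold=5.9380 ⇒ V=5.9380 continue | (k=3,j=2): S=140.9768, K−S=0.0000, hold=0.8211 ⇒ V=0.8211 continue | (k=3,j=3): S=173.7688, K−S=0.0000, hold=0.0000 ⇒ V=0.0000 continue  boundary S*=92.7895
step 2: (k=2,j=0): S=103.0175, K−S=10.8925, hold=12.2353 ⇒ V=12.2353 continue | (k=2,j=1): S=126.9800, K−S=0.0000, hold=2.9665 ⇒ V=2.9665 continue | (k=2,j=2): S=156.5163, K−S=0.0000, hold=0.3468 ⇒ V=0.3468 continue  boundary S*=-
step 1: (k=1,j=0): S=114.3729, K−S=0.0000, hold=6.8238 ⇒ V=6.8238 continue | (k=1,j=1): S=140.9768, K−S=0.0000, hold=1.4467 ⇒ V=1.4467 continue  boundary S*=-
step 0: (k=0,j=0): S=126.9800, K−S=0.0000, hold=3.6898 ⇒ V=3.6898 continue  boundary S*=-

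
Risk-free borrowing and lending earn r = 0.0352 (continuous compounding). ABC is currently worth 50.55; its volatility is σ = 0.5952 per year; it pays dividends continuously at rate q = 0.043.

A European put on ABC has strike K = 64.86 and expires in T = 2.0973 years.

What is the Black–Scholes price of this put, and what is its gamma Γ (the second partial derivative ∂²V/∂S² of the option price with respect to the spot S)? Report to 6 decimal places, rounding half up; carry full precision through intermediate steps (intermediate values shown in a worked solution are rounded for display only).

price = 25.555827
Γ = 0.008303

σ√T = 0.5952·√2.0973 = 0.861972
d₁ = (ln(S/K) + (r−q+σ²/2)T) / (σ√T) = (ln(50.55/64.86) + (0.0352−0.043+0.5952²/2)·2.0973) / 0.861972 = (-0.249268 + 0.355139) / 0.861972 = 0.122824
d₂ = d₁ − σ√T = 0.122824 − 0.861972 = -0.739148
e^{−rT} = 0.928834
e^{−qT} = 0.913763
N(−d₁) = 0.451123,  N(−d₂) = 0.770091
Put price V = K·e^{−rT}·N(−d₂) − S·e^{−qT}·N(−d₁) = 46.393537 − 20.837710 = 25.555827
φ(d₁) = (1/√(2π))·e^{−d₁²/2} = 0.395944
Γ = e^{−qT}·φ(d₁) / (S·σ·√T) = 0.008303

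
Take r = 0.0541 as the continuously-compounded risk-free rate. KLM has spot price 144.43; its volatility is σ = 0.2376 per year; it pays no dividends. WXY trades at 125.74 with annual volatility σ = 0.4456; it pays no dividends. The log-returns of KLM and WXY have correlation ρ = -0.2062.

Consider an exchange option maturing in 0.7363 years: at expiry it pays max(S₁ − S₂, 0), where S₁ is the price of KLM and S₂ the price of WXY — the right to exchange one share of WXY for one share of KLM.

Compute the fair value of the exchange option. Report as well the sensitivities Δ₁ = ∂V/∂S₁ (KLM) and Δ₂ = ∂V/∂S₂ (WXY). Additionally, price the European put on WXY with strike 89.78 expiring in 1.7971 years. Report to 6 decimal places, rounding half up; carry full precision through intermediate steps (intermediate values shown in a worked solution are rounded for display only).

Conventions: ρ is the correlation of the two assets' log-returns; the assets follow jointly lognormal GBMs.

exchange price = 35.451274
Δ1 = 0.701938
Δ2 = -0.524333
price(WXY put K=89.78) = 8.047193

σ_eff = √(σ₁² + σ₂² − 2ρσ₁σ₂) = √(0.2376² + 0.4456² − 2·-0.2062·0.2376·0.4456) = 0.546512
d₁ = (ln(S₁/S₂) + (q₂ − q₁ + σ_eff²/2)T) / (σ_eff√T) = (ln(144.43/125.74) + (0.0 − 0.0 + 0.149338)·0.7363) / 0.468951 = 0.529983
d₂ = d₁ − σ_eff√T = 0.529983 − 0.468951 = 0.061032
N(d₁) = 0.701938,  N(d₂) = 0.524333
V = S₁·e^{−q₁T}·N(d₁) − S₂·e^{−q₂T}·N(d₂) = 101.380941 − 65.929667 = 35.451274
Δ₁ = e^{−q₁T}·N(d₁) = 0.701938;  Δ₂ = −e^{−q₂T}·N(d₂) = -0.524333
[vanilla: WXY put K=89.78]
σ√T = 0.4456·√1.7971 = 0.597353
d₁ = (ln(S/K) + (r+σ²/2)T) / (σ√T) = (ln(125.74/89.78) + (0.0541+0.4456²/2)·1.7971) / 0.597353 = (0.336854 + 0.275639) / 0.597353 = 1.025344
d₂ = d₁ − σ√T = 1.025344 − 0.597353 = 0.427991
e^{−rT} = 0.907354
N(−d₁) = 0.152600,  N(−d₂) = 0.334329
price = K·e^{−rT}·N(−d₂) − S·N(−d₁) = 27.235173 − 19.187981 = 8.047193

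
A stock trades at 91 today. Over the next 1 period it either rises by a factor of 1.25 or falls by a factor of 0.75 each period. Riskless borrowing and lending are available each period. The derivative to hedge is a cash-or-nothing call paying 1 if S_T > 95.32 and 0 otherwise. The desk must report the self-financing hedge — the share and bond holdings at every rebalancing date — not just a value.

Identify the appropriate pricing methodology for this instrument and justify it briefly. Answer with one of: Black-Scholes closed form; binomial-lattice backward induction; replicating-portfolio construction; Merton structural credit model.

framework: replicating-portfolio construction

Key observation: the task asks for the hedge itself — share and bond holdings at every node of the 1-period tree on spot 91 with factors 1.25/0.75 — which is exactly what the replicating-portfolio construction produces.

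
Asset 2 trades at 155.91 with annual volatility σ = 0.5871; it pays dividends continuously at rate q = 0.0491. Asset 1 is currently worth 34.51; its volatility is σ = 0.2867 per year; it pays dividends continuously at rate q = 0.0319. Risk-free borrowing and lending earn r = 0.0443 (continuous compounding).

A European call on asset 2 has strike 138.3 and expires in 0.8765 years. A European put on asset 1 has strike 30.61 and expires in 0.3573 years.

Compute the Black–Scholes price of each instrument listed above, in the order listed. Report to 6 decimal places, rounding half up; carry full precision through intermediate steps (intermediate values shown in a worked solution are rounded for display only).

price(asset 2 call K=138.3) = 39.385596
price(asset 1 put K=30.61) = 0.749983

[asset 2 call K=138.3]
σ√T = 0.5871·√0.8765 = 0.549652
d₁ = (ln(S/K) + (r−q+σ²/2)T) / (σ√T) = (ln(155.91/138.3) + (0.0443−0.0491+0.5871²/2)·0.8765) / 0.549652 = (0.119854 + 0.146852) / 0.549652 = 0.485225
d₂ = d₁ − σ√T = 0.485225 − 0.549652 = -0.064427
e^{−rT} = 0.961915
e^{−qT} = 0.957877
N(d₁) = 0.686242,  N(d₂) = 0.474315
price = S·e^{−qT}·N(d₁) − K·e^{−rT}·N(d₂) = 102.485111 − 63.099515 = 39.385596
[asset 1 put K=30.61]
σ√T = 0.2867·√0.3573 = 0.171374
d₁ = (ln(S/K) + (r−q+σ²/2)T) / (σ√T) = (ln(34.51/30.61) + (0.0443−0.0319+0.2867²/2)·0.3573) / 0.171374 = (0.119922 + 0.019115) / 0.171374 = 0.811311
d₂ = d₁ − σ√T = 0.811311 − 0.171374 = 0.639937
e^{−rT} = 0.984296
e^{−qT} = 0.988667
N(−d₁) = 0.208594,  N(−d₂) = 0.261107
price = K·e^{−rT}·N(−d₂) − S·e^{−qT}·N(−d₁) = 7.866963 − 7.116981 = 0.749983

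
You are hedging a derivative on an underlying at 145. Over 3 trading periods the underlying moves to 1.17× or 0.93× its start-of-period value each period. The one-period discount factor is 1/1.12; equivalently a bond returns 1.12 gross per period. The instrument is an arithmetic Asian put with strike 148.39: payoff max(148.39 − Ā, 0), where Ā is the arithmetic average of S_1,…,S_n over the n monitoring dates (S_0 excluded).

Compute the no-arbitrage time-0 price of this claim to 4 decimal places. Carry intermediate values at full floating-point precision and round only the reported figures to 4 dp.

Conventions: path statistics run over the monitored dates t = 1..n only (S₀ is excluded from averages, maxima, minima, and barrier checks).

Under the martingale measure an up-move has probability p* = 0.7917; value the claim as the probability-weighted average of per-path payoffs, discounted 3 periods at R = 1.12.
Enumerate all 2^3 = 8 price paths (U = up ×1.17, D = down ×0.93); each path with k up-moves has probability p*^k·(1−p*)^(3−k).
DDD: Ā=125.6308, payoff=22.7592, prob=0.009042
UDD: Ā=158.0516, payoff=0.0000, prob=0.034361
DUD: Ā=146.4516, payoff=1.9384, prob=0.034361
UUD: Ā=184.2456, payoff=0.0000, prob=0.130570
DDU: Ā=135.6636, payoff=12.7264, prob=0.034361
UDU: Ā=170.6736, payoff=0.0000, prob=0.130570
DUU: Ā=159.0736, payoff=0.0000, prob=0.130570
UUU: Ā=200.1248, payoff=0.0000, prob=0.496166
Price = Σ prob·payoff / R^3 = 0.709685 / 1.404928 = 0.5051

price = 0.5051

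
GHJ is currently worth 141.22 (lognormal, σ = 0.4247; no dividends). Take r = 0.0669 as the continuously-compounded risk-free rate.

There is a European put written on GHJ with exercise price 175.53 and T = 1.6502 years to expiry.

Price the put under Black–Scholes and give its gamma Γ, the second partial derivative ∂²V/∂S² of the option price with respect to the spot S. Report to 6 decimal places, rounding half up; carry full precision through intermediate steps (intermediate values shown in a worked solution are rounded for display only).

σ√T = 0.4247·√1.6502 = 0.545570
d₁ = (ln(S/K) + (r+σ²/2)T) / (σ√T) = (ln(141.22/175.53) + (0.0669+0.4247²/2)·1.6502) / 0.545570 = (-0.217491 + 0.259222) / 0.545570 = 0.076490
d₂ = d₁ − σ√T = 0.076490 − 0.545570 = -0.469080
e^{−rT} = 0.895477
N(−d₁) = 0.469515,  N(−d₂) = 0.680494
Put price V = K·e^{−rT}·N(−d₂) − S·N(−d₁) = 106.962142 − 66.304849 = 40.657293
φ(d₁) = (1/√(2π))·e^{−d₁²/2} = 0.397777
Γ = φ(d₁) / (S·σ·√T) = 0.005163

price = 40.657293
Γ = 0.005163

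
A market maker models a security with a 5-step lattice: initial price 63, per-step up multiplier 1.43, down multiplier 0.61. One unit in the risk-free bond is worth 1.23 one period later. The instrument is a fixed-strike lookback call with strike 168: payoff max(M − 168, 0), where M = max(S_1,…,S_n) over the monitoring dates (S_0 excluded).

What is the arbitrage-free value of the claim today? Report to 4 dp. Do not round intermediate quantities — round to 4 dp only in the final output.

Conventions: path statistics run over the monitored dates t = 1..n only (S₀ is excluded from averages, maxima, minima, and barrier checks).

price = 21.6302

Under the martingale measure an up-move has probability p* = 0.7561; value the claim as the probability-weighted average of per-path payoffs, discounted 5 periods at R = 1.23.
Enumerate all 2^5 = 32 price paths (U = up ×1.43, D = down ×0.61); each path with k up-moves has probability p*^k·(1−p*)^(5−k).
DDDDD: M=38.4300, payoff=0.0000, prob=0.000863
UDDDD: M=90.0900, payoff=0.0000, prob=0.002676
DUDDD: M=54.9549, payoff=0.0000, prob=0.002676
UUDDD: M=128.8287, payoff=0.0000, prob=0.008295
DDUDD: M=38.4300, payoff=0.0000, prob=0.002676
UDUDD: M=90.0900, payoff=0.0000, prob=0.008295
DUUDD: M=78.5855, payoff=0.0000, prob=0.008295
UUUDD: M=184.2250, payoff=16.2250, prob=0.025714
DDDUD: M=38.4300, payoff=0.0000, prob=0.002676
UDDUD: M=90.0900, payoff=0.0000, prob=0.008295
DUDUD: M=54.9549, payoff=0.0000, prob=0.008295
UUDUD: M=128.8287, payoff=0.0000, prob=0.025714
DDUUD: M=47.9372, payoff=0.0000, prob=0.008295
UDUUD: M=112.3773, payoff=0.0000, prob=0.025714
DUUUD: M=112.3773, payoff=0.0000, prob=0.025714
UUUUD: M=263.4418, payoff=95.4418, prob=0.079713
DDDDU: M=38.4300, payoff=0.0000, prob=0.002676
UDDDU: M=90.0900, payoff=0.0000, prob=0.008295
DUDDU: M=54.9549, payoff=0.0000, prob=0.008295
UUDDU: M=128.8287, payoff=0.0000, prob=0.025714
DDUDU: M=38.4300, payoff=0.0000, prob=0.008295
UDUDU: M=90.0900, payoff=0.0000, prob=0.025714
DUUDU: M=78.5855, payoff=0.0000, prob=0.025714
UUUDU: M=184.2250, payoff=16.2250, prob=0.079713
DDDUU: M=38.4300, payoff=0.0000, prob=0.008295
UDDUU: M=90.0900, payoff=0.0000, prob=0.025714
DUDUU: M=68.5501, payoff=0.0000, prob=0.025714
UUDUU: M=160.6995, payoff=0.0000, prob=0.079713
DDUUU: M=68.5501, payoff=0.0000, prob=0.025714
UDUUU: M=160.6995, payoff=0.0000, prob=0.079713
DUUUU: M=160.6995, payoff=0.0000, prob=0.079713
UUUUU: M=376.7218, payoff=208.7218, prob=0.247109
Price = Σ prob·payoff / R^5 = 60.895578 / 2.815306 = 21.6302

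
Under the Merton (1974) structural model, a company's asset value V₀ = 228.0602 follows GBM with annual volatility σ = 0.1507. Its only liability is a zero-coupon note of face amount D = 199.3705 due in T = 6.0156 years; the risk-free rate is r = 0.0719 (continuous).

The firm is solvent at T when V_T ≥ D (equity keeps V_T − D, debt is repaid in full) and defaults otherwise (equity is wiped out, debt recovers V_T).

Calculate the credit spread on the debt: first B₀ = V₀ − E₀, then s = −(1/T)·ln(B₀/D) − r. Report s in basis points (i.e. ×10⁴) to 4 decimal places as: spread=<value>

spread=21.9911

Apply the equity-as-call identities (strike 199.3705, horizon 6.0156 years):
d₁ = [ln(V₀/D) + (r + σ²/2)T] / (σ√T)
   = [ln(228.0602/199.3705) + (0.0719 + 0.5·0.1507²)·6.0156] / (0.1507·√6.0156)
   = [0.134445 + 0.500830] / 0.369618 = 1.718735
d₂ = d₁ − σ√T = 1.718735 − 0.369618 = 1.349118
N(d₁) = 0.957169,  N(d₂) = 0.911350,  e^(−rT) = 0.648871
E₀ = V₀·N(d₁) − D·e^(−rT)·N(d₂)
   = 228.0602·0.957169 − 199.3705·0.648871·0.911350 = 100.394606
B₀ = V₀ − E₀ = 228.0602 − 100.394606 = 127.665594
spread = −(1/T)·ln(B₀/D) − r = −(1/6.0156)·ln(127.665594/199.3705) − 0.0719 = 0.00219911
in basis points: 0.00219911 × 10⁴ = 21.9911 bp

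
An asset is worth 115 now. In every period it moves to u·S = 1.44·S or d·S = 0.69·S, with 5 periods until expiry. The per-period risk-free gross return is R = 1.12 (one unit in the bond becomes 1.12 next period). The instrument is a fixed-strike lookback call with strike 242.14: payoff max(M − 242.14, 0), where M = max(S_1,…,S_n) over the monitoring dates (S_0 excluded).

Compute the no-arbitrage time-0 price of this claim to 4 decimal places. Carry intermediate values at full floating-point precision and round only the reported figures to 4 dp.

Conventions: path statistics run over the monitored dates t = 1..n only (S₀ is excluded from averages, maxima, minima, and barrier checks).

With p* = (R−d)/(u−d) = 0.5733, sum probability × payoff across the paths and divide by R^5.
Enumerate all 2^5 = 32 price paths (U = up ×1.44, D = down ×0.69); each path with k up-moves has probability p*^k·(1−p*)^(5−k).
DDDDD: M=79.3500, payoff=0.0000, prob=0.014140
UDDDD: M=165.6000, payoff=0.0000, prob=0.019000
DUDDD: M=114.2640, payoff=0.0000, prob=0.019000
UUDDD: M=238.4640, payoff=0.0000, prob=0.025532
DDUDD: M=79.3500, payoff=0.0000, prob=0.019000
UDUDD: M=165.6000, payoff=0.0000, prob=0.025532
DUUDD: M=164.5402, payoff=0.0000, prob=0.025532
UUUDD: M=343.3882, payoff=101.2482, prob=0.034308
DDDUD: M=79.3500, payoff=0.0000, prob=0.019000
UDDUD: M=165.6000, payoff=0.0000, prob=0.025532
DUDUD: M=114.2640, payoff=0.0000, prob=0.025532
UUDUD: M=238.4640, payoff=0.0000, prob=0.034308
DDUUD: M=113.5327, payoff=0.0000, prob=0.025532
UDUUD: M=236.9378, payoff=0.0000, prob=0.034308
DUUUD: M=236.9378, payoff=0.0000, prob=0.034308
UUUUD: M=494.4790, payoff=252.3390, prob=0.046102
DDDDU: M=79.3500, payoff=0.0000, prob=0.019000
UDDDU: M=165.6000, payoff=0.0000, prob=0.025532
DUDDU: M=114.2640, payoff=0.0000, prob=0.025532
UUDDU: M=238.4640, payoff=0.0000, prob=0.034308
DDUDU: M=79.3500, payoff=0.0000, prob=0.025532
UDUDU: M=165.6000, payoff=0.0000, prob=0.034308
DUUDU: M=164.5402, payoff=0.0000, prob=0.034308
UUUDU: M=343.3882, payoff=101.2482, prob=0.046102
DDDUU: M=79.3500, payoff=0.0000, prob=0.025532
UDDUU: M=165.6000, payoff=0.0000, prob=0.034308
DUDUU: M=163.4871, payoff=0.0000, prob=0.034308
UUDUU: M=341.1905, payoff=99.0505, prob=0.046102
DDUUU: M=163.4871, payoff=0.0000, prob=0.034308
UDUUU: M=341.1905, payoff=99.0505, prob=0.046102
DUUUU: M=341.1905, payoff=99.0505, prob=0.046102
UUUUU: M=712.0497, payoff=469.9097, prob=0.061949
Price = Σ prob·payoff / R^5 = 62.584388 / 1.762342 = 35.5121

price = 35.5121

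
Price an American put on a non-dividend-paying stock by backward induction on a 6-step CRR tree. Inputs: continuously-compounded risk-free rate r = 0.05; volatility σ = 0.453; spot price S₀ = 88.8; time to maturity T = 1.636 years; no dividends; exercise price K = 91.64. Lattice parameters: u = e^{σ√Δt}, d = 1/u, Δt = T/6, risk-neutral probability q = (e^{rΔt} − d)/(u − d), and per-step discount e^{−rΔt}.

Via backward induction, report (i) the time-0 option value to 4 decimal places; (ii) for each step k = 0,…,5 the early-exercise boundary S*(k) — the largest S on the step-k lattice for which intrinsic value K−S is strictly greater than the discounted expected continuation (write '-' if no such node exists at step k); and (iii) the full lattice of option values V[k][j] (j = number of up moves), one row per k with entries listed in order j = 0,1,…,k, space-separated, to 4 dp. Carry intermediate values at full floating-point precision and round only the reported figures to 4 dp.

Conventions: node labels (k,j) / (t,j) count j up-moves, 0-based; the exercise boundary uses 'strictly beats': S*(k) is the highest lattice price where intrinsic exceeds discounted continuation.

Δt=0.27267  u=1.26686  d=0.78935  q=0.46988  discount=0.98646
step 6 (expiry): payoffs max(K−S,0) = 70.1602 57.1660 36.3111 2.8400 0.0000 0.0000 0.0000
step 5: (k=5,j=0): S=27.2121, K−S=64.4279, hold=63.1871 ⇒ V=64.4279 exercise | (k=5,j=1): S=43.6739, K−S=47.9661, hold=46.7252 ⇒ V=47.9661 exercise | (k=5,j=2): S=70.0943, K−S=21.5457, hold=20.3048 ⇒ V=21.5457 exercise | (k=5,j=3): S=112.4976, K−S=0.0000, hold=1.4851 ⇒ V=1.4851 continue | (k=5,j=4): S=180.5526, K−S=0.0000, hold=0.0000 ⇒ V=0.0000 continue | (k=5,j=5): S=289.7774, K−S=0.0000, hold=0.0000 ⇒ V=0.0000 continue  boundary S*=70.0943
step 4: (k=4,j=0): S=34.4740, K−S=57.1660, hold=55.9251 ⇒ V=57.1660 exercise | (k=4,j=1): S=55.3289, K−S=36.3111, hold=35.0702 ⇒ V=36.3111 exercise | (k=4,j=2): S=88.8000, K−S=2.8400, hold=11.9555 ⇒ V=11.9555 continue | (k=4,j=3): S=142.5193, K−S=0.0000, hold=0.7766 ⇒ V=0.7766 continue | (k=4,j=4): S=228.7358, K−S=0.0000, hold=0.0000 ⇒ V=0.0000 continue  boundary S*=55.3289
step 3: (k=3,j=0): S=43.6739, K−S=47.9661, hold=46.7252 ⇒ V=47.9661 exercise | (k=3,j=1): S=70.0943, K−S=21.5457, hold=24.5300 ⇒ V=24.5300 continue | (k=3,j=2): S=112.4976, K−S=0.0000, hold=6.6119 ⇒ V=6.6119 continue | (k=3,j=3): S=180.5526, K−S=0.0000, hold=0.4061 ⇒ V=0.4061 continue  boundary S*=43.6739
step 2: (k=2,j=0): S=55.3289, K−S=36.3111, hold=36.4535 ⇒ V=36.4535 continue | (k=2,j=1): S=88.8000, K−S=2.8400, hold=15.8925 ⇒ V=15.8925 continue | (k=2,j=2): S=142.5193, K−S=0.0000, hold=3.6459 ⇒ V=3.6459 continue  boundary S*=-
step 1: (k=1,j=0): S=70.0943, K−S=21.5457, hold=26.4294 ⇒ V=26.4294 continue | (k=1,j=1): S=112.4976, K−S=0.0000, hold=10.0007 ⇒ V=10.0007 continue  boundary S*=-
step 0: (k=0,j=0): S=88.8000, K−S=2.8400, hold=18.4565 ⇒ V=18.4565 continue  boundary S*=-

price = 18.4565
boundary = - - - 43.6739 55.3289 70.0943
tree:
18.4565
26.4294 10.0007
36.4535 15.8925 3.6459
47.9661 24.5300 6.6119 0.4061
57.1660 36.3111 11.9555 0.7766 0.0000
64.4279 47.9661 21.5457 1.4851 0.0000 0.0000
70.1602 57.1660 36.3111 2.8400 0.0000 0.0000 0.0000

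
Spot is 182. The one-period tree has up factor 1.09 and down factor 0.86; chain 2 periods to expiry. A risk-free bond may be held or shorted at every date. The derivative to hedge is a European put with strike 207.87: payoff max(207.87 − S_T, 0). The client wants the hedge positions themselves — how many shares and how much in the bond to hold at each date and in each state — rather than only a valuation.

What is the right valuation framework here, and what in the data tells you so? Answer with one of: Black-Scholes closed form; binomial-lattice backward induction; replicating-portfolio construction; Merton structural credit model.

framework: replicating-portfolio construction

Key observation: what is demanded is not a single number but the (Δ, B) position at each node of the 1.09/0.86 tree starting at 182; constructing those positions is the replicating-portfolio method.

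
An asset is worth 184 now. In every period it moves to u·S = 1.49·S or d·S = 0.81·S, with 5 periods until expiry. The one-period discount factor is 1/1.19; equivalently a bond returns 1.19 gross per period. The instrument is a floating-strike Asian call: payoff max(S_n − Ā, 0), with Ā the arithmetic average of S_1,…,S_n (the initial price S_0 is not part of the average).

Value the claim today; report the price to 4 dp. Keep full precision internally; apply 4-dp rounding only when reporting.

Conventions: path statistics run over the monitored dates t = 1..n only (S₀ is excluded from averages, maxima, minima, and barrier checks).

price = 54.0463

With p* = (R−d)/(u−d) = 0.5588, sum probability × payoff across the paths and divide by R^5.
Enumerate all 2^5 = 32 price paths (U = up ×1.49, D = down ×0.81); each path with k up-moves has probability p*^k·(1−p*)^(5−k).
DDDDD: Ā=102.1821, payoff=0.0000, prob=0.016713
UDDDD: Ā=187.9645, payoff=0.0000, prob=0.021170
DUDDD: Ā=162.9405, payoff=0.0000, prob=0.021170
UUDDD: Ā=299.7301, payoff=0.0000, prob=0.026816
DDUDD: Ā=142.6711, payoff=0.0000, prob=0.021170
UDUDD: Ā=262.4444, payoff=0.0000, prob=0.026816
DUUDD: Ā=237.4204, payoff=0.0000, prob=0.026816
UUUDD: Ā=436.7363, payoff=0.0000, prob=0.033966
DDDUD: Ā=126.2529, payoff=0.0000, prob=0.021170
UDDUD: Ā=232.2429, payoff=0.0000, prob=0.026816
DUDUD: Ā=207.2189, payoff=9.8739, prob=0.026816
UUDUD: Ā=381.1805, payoff=18.1631, prob=0.033966
DDUUD: Ā=186.9495, payoff=30.1433, prob=0.026816
UDUUD: Ā=343.8947, payoff=55.4488, prob=0.033966
DUUUD: Ā=318.8707, payoff=80.4728, prob=0.033966
UUUUD: Ā=586.5646, payoff=148.0303, prob=0.043024
DDDDU: Ā=112.9541, payoff=5.0628, prob=0.021170
UDDDU: Ā=207.7797, payoff=9.3131, prob=0.026816
DUDDU: Ā=182.7557, payoff=34.3371, prob=0.026816
UUDDU: Ā=336.1803, payoff=63.1633, prob=0.033966
DDUDU: Ā=162.4863, payoff=54.6065, prob=0.026816
UDUDU: Ā=298.8945, payoff=100.4490, prob=0.033966
DUUDU: Ā=273.8705, payoff=125.4730, prob=0.033966
UUUDU: Ā=503.7865, payoff=230.8084, prob=0.043024
DDDUU: Ā=146.0680, payoff=71.0248, prob=0.026816
UDDUU: Ā=268.6931, payoff=130.6505, prob=0.033966
DUDUU: Ā=243.6691, payoff=155.6745, prob=0.033966
UUDUU: Ā=448.2307, payoff=286.3642, prob=0.043024
DDUUU: Ā=223.3996, payoff=175.9439, prob=0.033966
UDUUU: Ā=410.9450, payoff=323.6499, prob=0.043024
DUUUU: Ā=385.9210, payoff=348.6739, prob=0.043024
UUUUU: Ā=709.9040, payoff=641.3878, prob=0.054497
Price = Σ prob·payoff / R^5 = 128.973643 / 2.386354 = 54.0463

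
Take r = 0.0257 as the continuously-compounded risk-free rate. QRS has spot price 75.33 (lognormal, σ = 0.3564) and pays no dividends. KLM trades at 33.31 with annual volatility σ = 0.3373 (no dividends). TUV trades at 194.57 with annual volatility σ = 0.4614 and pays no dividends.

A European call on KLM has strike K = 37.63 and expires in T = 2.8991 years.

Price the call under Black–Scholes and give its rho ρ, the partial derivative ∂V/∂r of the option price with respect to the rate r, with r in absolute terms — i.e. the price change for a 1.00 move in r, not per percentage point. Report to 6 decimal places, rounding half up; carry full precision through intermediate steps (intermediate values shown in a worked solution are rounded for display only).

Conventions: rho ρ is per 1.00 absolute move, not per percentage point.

σ√T = 0.3373·√2.8991 = 0.574312
d₁ = (ln(S/K) + (r+σ²/2)T) / (σ√T) = (ln(33.31/37.63) + (0.0257+0.3373²/2)·2.8991) / 0.574312 = (-0.121944 + 0.239424) / 0.574312 = 0.204558
d₂ = d₁ − σ√T = 0.204558 − 0.574312 = -0.369754
e^{−rT} = 0.928201
N(d₁) = 0.581041,  N(d₂) = 0.355783
Call price V = S·N(d₁) − K·e^{−rT}·N(d₂) = 19.354484 − 12.426857 = 6.927627
ρ = K·T·e^{−rT}·N(d₂) = 36.026701

price = 6.927627
ρ = 36.026701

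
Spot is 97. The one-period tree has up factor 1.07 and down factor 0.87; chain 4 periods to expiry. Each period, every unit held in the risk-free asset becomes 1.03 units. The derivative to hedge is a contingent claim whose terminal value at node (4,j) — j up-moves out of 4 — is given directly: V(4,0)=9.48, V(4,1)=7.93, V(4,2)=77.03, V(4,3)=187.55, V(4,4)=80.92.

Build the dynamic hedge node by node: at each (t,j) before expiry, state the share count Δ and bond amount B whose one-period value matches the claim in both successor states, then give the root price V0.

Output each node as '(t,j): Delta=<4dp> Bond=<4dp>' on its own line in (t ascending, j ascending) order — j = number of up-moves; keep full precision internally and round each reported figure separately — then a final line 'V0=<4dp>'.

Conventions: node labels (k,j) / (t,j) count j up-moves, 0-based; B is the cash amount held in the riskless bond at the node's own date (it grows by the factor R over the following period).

Under the risk-neutral measure, an up-move has probability p* = (R−d)/(u−d) = 0.8000 and values discount at R = 1.03.
Terminal payoffs: V(4,0)=9.4800, V(4,1)=7.9300, V(4,2)=77.0300, V(4,3)=187.5500, V(4,4)=80.9200
(3,0): S=63.8748. Δ = (V_up−V_dn)/(S_up−S_dn) = (7.9300−9.4800)/(68.3460−55.5711) = -0.1213. V = [p*·7.9300 + (1−p*)·9.4800]/1.03 = 8.0000. B = V − Δ·S = 15.7500.
(3,1): S=78.5587. Δ = (V_up−V_dn)/(S_up−S_dn) = (77.0300−7.9300)/(84.0578−68.3460) = 4.3980. V = [p*·77.0300 + (1−p*)·7.9300]/1.03 = 61.3689. B = V − Δ·S = -284.1311.
(3,2): S=96.6181. Δ = (V_up−V_dn)/(S_up−S_dn) = (187.5500−77.0300)/(103.3814−84.0578) = 5.7194. V = [p*·187.5500 + (1−p*)·77.0300]/1.03 = 160.6272. B = V − Δ·S = -391.9728.
(3,3): S=118.8292. Δ = (V_up−V_dn)/(S_up−S_dn) = (80.9200−187.5500)/(127.1472−103.3814) = -4.4867. V = [p*·80.9200 + (1−p*)·187.5500]/1.03 = 99.2680. B = V − Δ·S = 632.4180.
(2,0): S=73.4193. Δ = (V_up−V_dn)/(S_up−S_dn) = (61.3689−8.0000)/(78.5587−63.8748) = 3.6345. V = [p*·61.3689 + (1−p*)·8.0000]/1.03 = 49.2186. B = V − Δ·S = -217.6261.
(2,1): S=90.2973. Δ = (V_up−V_dn)/(S_up−S_dn) = (160.6272−61.3689)/(96.6181−78.5587) = 5.4962. V = [p*·160.6272 + (1−p*)·61.3689]/1.03 = 136.6753. B = V − Δ·S = -359.6160.
(2,2): S=111.0553. Δ = (V_up−V_dn)/(S_up−S_dn) = (99.2680−160.6272)/(118.8292−96.6181) = -2.7626. V = [p*·99.2680 + (1−p*)·160.6272]/1.03 = 108.2911. B = V − Δ·S = 415.0872.
(1,0): S=84.3900. Δ = (V_up−V_dn)/(S_up−S_dn) = (136.6753−49.2186)/(90.2973−73.4193) = 5.1817. V = [p*·136.6753 + (1−p*)·49.2186]/1.03 = 115.7126. B = V − Δ·S = -321.5709.
(1,1): S=103.7900. Δ = (V_up−V_dn)/(S_up−S_dn) = (108.2911−136.6753)/(111.0553−90.2973) = -1.3674. V = [p*·108.2911 + (1−p*)·136.6753]/1.03 = 110.6485. B = V − Δ·S = 252.5695.
(0,0): S=97.0000. Δ = (V_up−V_dn)/(S_up−S_dn) = (110.6485−115.7126)/(103.7900−84.3900) = -0.2610. V = [p*·110.6485 + (1−p*)·115.7126]/1.03 = 108.4090. B = V − Δ·S = 133.7295.
Sanity check at the root: Δ(0,0)·S0 + B(0,0) reproduces V0 = 108.4090.

(0,0): Delta=-0.2610 Bond=133.7295
(1,0): Delta=5.1817 Bond=-321.5709
(1,1): Delta=-1.3674 Bond=252.5695
(2,0): Delta=3.6345 Bond=-217.6261
(2,1): Delta=5.4962 Bond=-359.6160
(2,2): Delta=-2.7626 Bond=415.0872
(3,0): Delta=-0.1213 Bond=15.7500
(3,1): Delta=4.3980 Bond=-284.1311
(3,2): Delta=5.7194 Bond=-391.9728
(3,3): Delta=-4.4867 Bond=632.4180
V0=108.4090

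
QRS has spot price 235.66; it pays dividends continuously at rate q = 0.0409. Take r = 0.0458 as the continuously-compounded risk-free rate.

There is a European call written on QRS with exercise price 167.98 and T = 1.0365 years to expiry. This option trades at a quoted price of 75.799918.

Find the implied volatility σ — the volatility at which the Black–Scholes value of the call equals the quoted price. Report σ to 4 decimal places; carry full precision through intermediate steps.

At σ = 0.4296 the Black–Scholes value reproduces the quote:
σ√T = 0.4296·√1.0365 = 0.437370
d₁ = (ln(S/K) + (r−q+σ²/2)T) / (σ√T) = (ln(235.66/167.98) + (0.0458−0.0409+0.4296²/2)·1.0365) / 0.437370 = (0.338545 + 0.100725) / 0.437370 = 1.004345
d₂ = d₁ − σ√T = 1.004345 − 0.437370 = 0.566975
e^{−rT} = 0.953637
e^{−qT} = 0.958493
N(d₁) = 0.842394,  N(d₂) = 0.714634
V = S·e^{−qT}·N(d₁) − K·e^{−rT}·N(d₂) = 190.278645 − 114.478727 = 75.799918 (the observed quote) — the price is monotone increasing in volatility, hence this σ is the only solution

sigma = 0.4296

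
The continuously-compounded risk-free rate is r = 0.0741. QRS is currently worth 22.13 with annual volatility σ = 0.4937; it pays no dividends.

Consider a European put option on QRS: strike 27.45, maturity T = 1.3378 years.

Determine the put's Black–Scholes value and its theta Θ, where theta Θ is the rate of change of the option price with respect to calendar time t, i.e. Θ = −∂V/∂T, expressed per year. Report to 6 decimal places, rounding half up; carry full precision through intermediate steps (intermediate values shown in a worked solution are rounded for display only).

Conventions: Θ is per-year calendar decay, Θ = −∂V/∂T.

price = 6.751188
Θ = -0.611213

σ√T = 0.4937·√1.3378 = 0.571030
d₁ = (ln(S/K) + (r+σ²/2)T) / (σ√T) = (ln(22.13/27.45) + (0.0741+0.4937²/2)·1.3378) / 0.571030 = (-0.215432 + 0.262168) / 0.571030 = 0.081846
d₂ = d₁ − σ√T = 0.081846 − 0.571030 = -0.489184
e^{−rT} = 0.905624
N(−d₁) = 0.467385,  N(−d₂) = 0.687644
Put price V = K·e^{−rT}·N(−d₂) − S·N(−d₁) = 17.094410 − 10.343222 = 6.751188
φ(d₁) = (1/√(2π))·e^{−d₁²/2} = 0.397608
Θ = −S·φ(d₁)·σ/(2√T) + r·K·e^{−rT}·N(−d₂) = −1.877908 + 1.266696 = -0.611213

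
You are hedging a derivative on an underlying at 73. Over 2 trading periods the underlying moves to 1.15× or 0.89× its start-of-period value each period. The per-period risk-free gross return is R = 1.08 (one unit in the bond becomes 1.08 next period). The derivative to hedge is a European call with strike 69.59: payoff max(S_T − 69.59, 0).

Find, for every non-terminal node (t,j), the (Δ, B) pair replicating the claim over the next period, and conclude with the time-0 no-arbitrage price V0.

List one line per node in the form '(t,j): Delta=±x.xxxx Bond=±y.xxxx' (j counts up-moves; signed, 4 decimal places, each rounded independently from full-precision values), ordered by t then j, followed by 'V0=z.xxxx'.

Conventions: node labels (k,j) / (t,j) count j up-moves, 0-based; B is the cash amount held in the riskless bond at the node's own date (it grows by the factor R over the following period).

Under the risk-neutral measure, an up-move has probability p* = (R−d)/(u−d) = 0.7308 and values discount at R = 1.08.
Payoffs at expiry: V(2,0)=0.0000, V(2,1)=5.1255, V(2,2)=26.9525
(1,0): S=64.9700. Δ = (V_up−V_dn)/(S_up−S_dn) = (5.1255−0.0000)/(74.7155−57.8233) = 0.3034. V = [p*·5.1255 + (1−p*)·0.0000]/1.08 = 3.4681. B = V − Δ·S = -16.2454.
(1,1): S=83.9500. Δ = (V_up−V_dn)/(S_up−S_dn) = (26.9525−5.1255)/(96.5425−74.7155) = 1.0000. V = [p*·26.9525 + (1−p*)·5.1255]/1.08 = 19.5148. B = V − Δ·S = -64.4352.
(0,0): S=73.0000. Δ = (V_up−V_dn)/(S_up−S_dn) = (19.5148−3.4681)/(83.9500−64.9700) = 0.8455. V = [p*·19.5148 + (1−p*)·3.4681]/1.08 = 14.0690. B = V − Δ·S = -47.6491.
Check: Δ(0,0)·S0 + B(0,0) = 14.0690 = V0.

(0,0): Delta=0.8455 Bond=-47.6491
(1,0): Delta=0.3034 Bond=-16.2454
(1,1): Delta=1.0000 Bond=-64.4352
V0=14.0690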